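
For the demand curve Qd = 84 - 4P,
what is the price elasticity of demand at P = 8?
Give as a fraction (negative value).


dQ/dP = -4
At P = 8: Q = 84 - 4*8 = 52
E = (dQ/dP)(P/Q) = (-4)(8/52) = -8/13

-8/13


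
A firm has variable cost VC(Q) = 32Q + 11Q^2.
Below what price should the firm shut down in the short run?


AVC(Q) = VC(Q)/Q = 32 + 11Q
AVC is increasing in Q, so minimum AVC is at Q -> 0+.
Min AVC = 32
The firm should shut down if P < 32.

32


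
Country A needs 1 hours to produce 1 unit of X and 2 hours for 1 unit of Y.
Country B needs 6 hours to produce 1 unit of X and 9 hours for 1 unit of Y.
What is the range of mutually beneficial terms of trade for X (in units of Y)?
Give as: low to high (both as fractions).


Opportunity cost of X for Country A = hours_X / hours_Y = 1/2 = 1/2 units of Y
Opportunity cost of X for Country B = hours_X / hours_Y = 6/9 = 2/3 units of Y
Terms of trade must be between the two opportunity costs.
Range: 1/2 to 2/3

1/2 to 2/3


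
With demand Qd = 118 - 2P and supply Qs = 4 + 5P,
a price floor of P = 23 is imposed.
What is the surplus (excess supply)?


At P = 23:
Qd = 118 - 2*23 = 72
Qs = 4 + 5*23 = 119
Surplus = Qs - Qd = 119 - 72 = 47

47


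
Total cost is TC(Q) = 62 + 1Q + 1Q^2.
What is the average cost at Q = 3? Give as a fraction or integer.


TC(3) = 62 + 1*3 + 1*3^2
TC(3) = 62 + 3 + 9 = 74
AC = TC/Q = 74/3 = 74/3

74/3


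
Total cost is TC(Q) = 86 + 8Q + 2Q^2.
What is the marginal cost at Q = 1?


MC = dTC/dQ = 8 + 2*2*Q
At Q = 1:
MC = 8 + 4*1
MC = 8 + 4 = 12

12


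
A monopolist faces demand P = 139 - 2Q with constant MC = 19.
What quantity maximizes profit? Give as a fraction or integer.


TR = P*Q = (139 - 2Q)Q = 139Q - 2Q^2
MR = dTR/dQ = 139 - 4Q
Set MR = MC:
139 - 4Q = 19
120 = 4Q
Q* = 120/4 = 30

30


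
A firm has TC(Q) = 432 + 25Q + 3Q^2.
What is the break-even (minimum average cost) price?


AC(Q) = 432/Q + 25 + 3Q
To minimize: dAC/dQ = -432/Q^2 + 3 = 0
Q^2 = 432/3 = 144
Q* = 12
Min AC = 432/12 + 25 + 3*12
Min AC = 36 + 25 + 36 = 97

97


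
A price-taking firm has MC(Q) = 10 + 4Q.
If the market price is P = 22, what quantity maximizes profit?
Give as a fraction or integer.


In perfect competition, profit is maximized where P = MC.
22 = 10 + 4Q
12 = 4Q
Q* = 12/4 = 3

3


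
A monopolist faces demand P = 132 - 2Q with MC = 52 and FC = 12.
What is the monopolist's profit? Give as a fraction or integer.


MR = MC: 132 - 4Q = 52
Q* = 20
P* = 132 - 2*20 = 92
Profit = (P* - MC)*Q* - FC
= (92 - 52)*20 - 12
= 40*20 - 12
= 800 - 12 = 788

788


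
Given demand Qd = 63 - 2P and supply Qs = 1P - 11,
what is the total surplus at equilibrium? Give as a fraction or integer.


Find equilibrium: 63 - 2P = 1P - 11
63 + 11 = 3P
P* = 74/3 = 74/3
Q* = 1*74/3 - 11 = 41/3
Inverse demand: P = 63/2 - Q/2, so P_max = 63/2
Inverse supply: P = 11 + Q/1, so P_min = 11
CS = (1/2) * 41/3 * (63/2 - 74/3) = 1681/36
PS = (1/2) * 41/3 * (74/3 - 11) = 1681/18
TS = CS + PS = 1681/36 + 1681/18 = 1681/12

1681/12


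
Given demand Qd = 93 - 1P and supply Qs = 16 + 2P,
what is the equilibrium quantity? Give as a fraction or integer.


First find equilibrium price:
93 - 1P = 16 + 2P
P* = 77/3 = 77/3
Then substitute into demand:
Q* = 93 - 1 * 77/3 = 202/3

202/3


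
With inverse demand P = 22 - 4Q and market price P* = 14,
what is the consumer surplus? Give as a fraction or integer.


Maximum willingness to pay (at Q=0): P_max = 22
Quantity demanded at P* = 14:
Q* = (22 - 14)/4 = 2
CS = (1/2) * Q* * (P_max - P*)
CS = (1/2) * 2 * (22 - 14)
CS = (1/2) * 2 * 8 = 8

8


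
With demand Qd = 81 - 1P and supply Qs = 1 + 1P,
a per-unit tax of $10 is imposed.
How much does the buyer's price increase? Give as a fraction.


With a per-unit tax, the buyer's price increase depends on relative slopes.
Supply slope: d = 1, Demand slope: b = 1
Buyer's price increase = d * tax / (b + d)
= 1 * 10 / (1 + 1)
= 10 / 2 = 5

5


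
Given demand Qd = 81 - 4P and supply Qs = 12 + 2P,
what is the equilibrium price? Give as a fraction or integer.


At equilibrium, Qd = Qs.
81 - 4P = 12 + 2P
81 - 12 = 4P + 2P
69 = 6P
P* = 69/6 = 23/2

23/2


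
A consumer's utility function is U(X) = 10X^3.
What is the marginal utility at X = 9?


MU = dU/dX = 10*3*X^(3-1)
MU = 30*X^2
At X = 9:
MU = 30 * 9^2
MU = 30 * 81 = 2430

2430


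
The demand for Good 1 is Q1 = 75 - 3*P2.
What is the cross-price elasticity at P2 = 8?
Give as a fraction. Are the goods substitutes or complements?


dQ1/dP2 = -3
At P2 = 8: Q1 = 75 - 3*8 = 51
Exy = (dQ1/dP2)(P2/Q1) = -3 * 8 / 51 = -8/17
Since Exy < 0, the goods are complements.

-8/17 (complements)


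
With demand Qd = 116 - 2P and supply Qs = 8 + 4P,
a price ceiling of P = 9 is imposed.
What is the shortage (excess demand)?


At P = 9:
Qd = 116 - 2*9 = 98
Qs = 8 + 4*9 = 44
Shortage = Qd - Qs = 98 - 44 = 54

54


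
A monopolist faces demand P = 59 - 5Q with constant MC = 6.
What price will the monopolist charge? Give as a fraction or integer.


MR = 59 - 10Q
Set MR = MC: 59 - 10Q = 6
Q* = 53/10
Substitute into demand:
P* = 59 - 5*53/10 = 65/2

65/2


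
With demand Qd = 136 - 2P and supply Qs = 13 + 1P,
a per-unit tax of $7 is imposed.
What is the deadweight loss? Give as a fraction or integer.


Pre-tax equilibrium quantity: Q* = 54
Post-tax equilibrium quantity: Q_tax = 148/3
Reduction in quantity: Q* - Q_tax = 14/3
DWL = (1/2) * tax * (Q* - Q_tax)
DWL = (1/2) * 7 * 14/3 = 49/3

49/3


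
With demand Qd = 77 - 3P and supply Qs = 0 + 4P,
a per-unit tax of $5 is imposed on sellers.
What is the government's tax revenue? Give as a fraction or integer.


With tax on sellers, new supply: Qs' = 0 + 4(P - 5)
= 4P - 20
New equilibrium quantity:
Q_new = 248/7
Tax revenue = tax * Q_new = 5 * 248/7 = 1240/7

1240/7


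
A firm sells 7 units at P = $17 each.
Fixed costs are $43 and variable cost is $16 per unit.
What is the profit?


Total Revenue = P * Q = 17 * 7 = $119
Total Cost = FC + VC*Q = 43 + 16*7 = $155
Profit = TR - TC = 119 - 155 = $-36

$-36


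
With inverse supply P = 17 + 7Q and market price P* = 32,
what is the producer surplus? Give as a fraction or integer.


Minimum supply price (at Q=0): P_min = 17
Quantity supplied at P* = 32:
Q* = (32 - 17)/7 = 15/7
PS = (1/2) * Q* * (P* - P_min)
PS = (1/2) * 15/7 * (32 - 17)
PS = (1/2) * 15/7 * 15 = 225/14

225/14


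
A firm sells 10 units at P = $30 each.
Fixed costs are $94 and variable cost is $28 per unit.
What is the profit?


Total Revenue = P * Q = 30 * 10 = $300
Total Cost = FC + VC*Q = 94 + 28*10 = $374
Profit = TR - TC = 300 - 374 = $-74

$-74


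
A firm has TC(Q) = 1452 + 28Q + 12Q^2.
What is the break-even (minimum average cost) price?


AC(Q) = 1452/Q + 28 + 12Q
To minimize: dAC/dQ = -1452/Q^2 + 12 = 0
Q^2 = 1452/12 = 121
Q* = 11
Min AC = 1452/11 + 28 + 12*11
Min AC = 132 + 28 + 132 = 292

292


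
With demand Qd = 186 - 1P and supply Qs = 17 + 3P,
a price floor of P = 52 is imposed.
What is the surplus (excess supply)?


At P = 52:
Qd = 186 - 1*52 = 134
Qs = 17 + 3*52 = 173
Surplus = Qs - Qd = 173 - 134 = 39

39


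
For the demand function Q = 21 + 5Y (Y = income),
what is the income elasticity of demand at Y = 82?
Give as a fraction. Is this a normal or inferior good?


dQ/dY = 5
At Y = 82: Q = 21 + 5*82 = 431
Ey = (dQ/dY)(Y/Q) = 5 * 82 / 431 = 410/431
Since Ey > 0, this is a normal good.

410/431 (normal good)


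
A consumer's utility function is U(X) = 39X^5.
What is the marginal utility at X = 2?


MU = dU/dX = 39*5*X^(5-1)
MU = 195*X^4
At X = 2:
MU = 195 * 2^4
MU = 195 * 16 = 3120

3120


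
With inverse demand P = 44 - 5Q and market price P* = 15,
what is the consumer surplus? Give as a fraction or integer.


Maximum willingness to pay (at Q=0): P_max = 44
Quantity demanded at P* = 15:
Q* = (44 - 15)/5 = 29/5
CS = (1/2) * Q* * (P_max - P*)
CS = (1/2) * 29/5 * (44 - 15)
CS = (1/2) * 29/5 * 29 = 841/10

841/10


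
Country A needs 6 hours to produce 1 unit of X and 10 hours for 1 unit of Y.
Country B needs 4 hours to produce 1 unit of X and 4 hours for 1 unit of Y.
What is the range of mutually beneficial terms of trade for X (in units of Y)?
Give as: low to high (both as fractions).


Opportunity cost of X for Country A = hours_X / hours_Y = 6/10 = 3/5 units of Y
Opportunity cost of X for Country B = hours_X / hours_Y = 4/4 = 1 units of Y
Terms of trade must be between the two opportunity costs.
Range: 3/5 to 1

3/5 to 1


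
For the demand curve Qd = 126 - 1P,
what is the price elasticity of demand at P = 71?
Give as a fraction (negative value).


dQ/dP = -1
At P = 71: Q = 126 - 1*71 = 55
E = (dQ/dP)(P/Q) = (-1)(71/55) = -71/55

-71/55


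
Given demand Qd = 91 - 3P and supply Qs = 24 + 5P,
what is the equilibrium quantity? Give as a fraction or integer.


First find equilibrium price:
91 - 3P = 24 + 5P
P* = 67/8 = 67/8
Then substitute into demand:
Q* = 91 - 3 * 67/8 = 527/8

527/8


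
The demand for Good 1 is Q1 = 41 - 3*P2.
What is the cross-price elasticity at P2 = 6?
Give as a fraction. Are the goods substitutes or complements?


dQ1/dP2 = -3
At P2 = 6: Q1 = 41 - 3*6 = 23
Exy = (dQ1/dP2)(P2/Q1) = -3 * 6 / 23 = -18/23
Since Exy < 0, the goods are complements.

-18/23 (complements)


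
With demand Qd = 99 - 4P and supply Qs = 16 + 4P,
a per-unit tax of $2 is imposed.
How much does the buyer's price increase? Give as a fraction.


With a per-unit tax, the buyer's price increase depends on relative slopes.
Supply slope: d = 4, Demand slope: b = 4
Buyer's price increase = d * tax / (b + d)
= 4 * 2 / (4 + 4)
= 8 / 8 = 1

1


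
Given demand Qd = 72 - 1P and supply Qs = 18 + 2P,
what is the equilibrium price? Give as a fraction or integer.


At equilibrium, Qd = Qs.
72 - 1P = 18 + 2P
72 - 18 = 1P + 2P
54 = 3P
P* = 54/3 = 18

18


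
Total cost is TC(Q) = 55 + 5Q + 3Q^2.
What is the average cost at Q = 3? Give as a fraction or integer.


TC(3) = 55 + 5*3 + 3*3^2
TC(3) = 55 + 15 + 27 = 97
AC = TC/Q = 97/3 = 97/3

97/3


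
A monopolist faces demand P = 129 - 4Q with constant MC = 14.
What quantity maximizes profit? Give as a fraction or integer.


TR = P*Q = (129 - 4Q)Q = 129Q - 4Q^2
MR = dTR/dQ = 129 - 8Q
Set MR = MC:
129 - 8Q = 14
115 = 8Q
Q* = 115/8 = 115/8

115/8


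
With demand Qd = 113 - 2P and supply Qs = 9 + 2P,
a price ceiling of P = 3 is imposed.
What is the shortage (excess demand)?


At P = 3:
Qd = 113 - 2*3 = 107
Qs = 9 + 2*3 = 15
Shortage = Qd - Qs = 107 - 15 = 92

92


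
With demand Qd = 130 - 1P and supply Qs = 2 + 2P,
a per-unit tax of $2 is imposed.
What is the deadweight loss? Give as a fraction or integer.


Pre-tax equilibrium quantity: Q* = 262/3
Post-tax equilibrium quantity: Q_tax = 86
Reduction in quantity: Q* - Q_tax = 4/3
DWL = (1/2) * tax * (Q* - Q_tax)
DWL = (1/2) * 2 * 4/3 = 4/3

4/3


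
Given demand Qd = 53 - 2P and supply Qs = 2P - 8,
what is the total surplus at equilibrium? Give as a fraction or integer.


Find equilibrium: 53 - 2P = 2P - 8
53 + 8 = 4P
P* = 61/4 = 61/4
Q* = 2*61/4 - 8 = 45/2
Inverse demand: P = 53/2 - Q/2, so P_max = 53/2
Inverse supply: P = 4 + Q/2, so P_min = 4
CS = (1/2) * 45/2 * (53/2 - 61/4) = 2025/16
PS = (1/2) * 45/2 * (61/4 - 4) = 2025/16
TS = CS + PS = 2025/16 + 2025/16 = 2025/8

2025/8


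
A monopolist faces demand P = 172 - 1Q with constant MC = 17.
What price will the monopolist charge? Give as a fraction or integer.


MR = 172 - 2Q
Set MR = MC: 172 - 2Q = 17
Q* = 155/2
Substitute into demand:
P* = 172 - 1*155/2 = 189/2

189/2


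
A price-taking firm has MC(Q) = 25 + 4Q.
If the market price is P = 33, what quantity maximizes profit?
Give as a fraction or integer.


In perfect competition, profit is maximized where P = MC.
33 = 25 + 4Q
8 = 4Q
Q* = 8/4 = 2

2


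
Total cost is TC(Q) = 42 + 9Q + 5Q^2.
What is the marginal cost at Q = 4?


MC = dTC/dQ = 9 + 2*5*Q
At Q = 4:
MC = 9 + 10*4
MC = 9 + 40 = 49

49


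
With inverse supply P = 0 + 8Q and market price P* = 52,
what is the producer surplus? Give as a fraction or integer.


Minimum supply price (at Q=0): P_min = 0
Quantity supplied at P* = 52:
Q* = (52 - 0)/8 = 13/2
PS = (1/2) * Q* * (P* - P_min)
PS = (1/2) * 13/2 * (52 - 0)
PS = (1/2) * 13/2 * 52 = 169

169


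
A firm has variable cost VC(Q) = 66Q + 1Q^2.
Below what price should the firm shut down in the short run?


AVC(Q) = VC(Q)/Q = 66 + 1Q
AVC is increasing in Q, so minimum AVC is at Q -> 0+.
Min AVC = 66
The firm should shut down if P < 66.

66


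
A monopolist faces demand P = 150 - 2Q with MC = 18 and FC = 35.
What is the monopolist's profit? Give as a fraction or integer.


MR = MC: 150 - 4Q = 18
Q* = 33
P* = 150 - 2*33 = 84
Profit = (P* - MC)*Q* - FC
= (84 - 18)*33 - 35
= 66*33 - 35
= 2178 - 35 = 2143

2143


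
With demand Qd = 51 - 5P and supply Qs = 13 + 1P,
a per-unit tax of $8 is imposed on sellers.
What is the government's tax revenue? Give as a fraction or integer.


With tax on sellers, new supply: Qs' = 13 + 1(P - 8)
= 5 + 1P
New equilibrium quantity:
Q_new = 38/3
Tax revenue = tax * Q_new = 8 * 38/3 = 304/3

304/3


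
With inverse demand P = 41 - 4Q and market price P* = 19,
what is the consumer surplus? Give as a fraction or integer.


Maximum willingness to pay (at Q=0): P_max = 41
Quantity demanded at P* = 19:
Q* = (41 - 19)/4 = 11/2
CS = (1/2) * Q* * (P_max - P*)
CS = (1/2) * 11/2 * (41 - 19)
CS = (1/2) * 11/2 * 22 = 121/2

121/2


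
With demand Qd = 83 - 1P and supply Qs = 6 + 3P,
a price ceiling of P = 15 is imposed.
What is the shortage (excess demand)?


At P = 15:
Qd = 83 - 1*15 = 68
Qs = 6 + 3*15 = 51
Shortage = Qd - Qs = 68 - 51 = 17

17


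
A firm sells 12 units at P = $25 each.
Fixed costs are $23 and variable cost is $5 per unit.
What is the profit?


Total Revenue = P * Q = 25 * 12 = $300
Total Cost = FC + VC*Q = 23 + 5*12 = $83
Profit = TR - TC = 300 - 83 = $217

$217


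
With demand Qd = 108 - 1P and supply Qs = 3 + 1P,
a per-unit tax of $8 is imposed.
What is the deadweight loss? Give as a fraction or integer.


Pre-tax equilibrium quantity: Q* = 111/2
Post-tax equilibrium quantity: Q_tax = 103/2
Reduction in quantity: Q* - Q_tax = 4
DWL = (1/2) * tax * (Q* - Q_tax)
DWL = (1/2) * 8 * 4 = 16

16


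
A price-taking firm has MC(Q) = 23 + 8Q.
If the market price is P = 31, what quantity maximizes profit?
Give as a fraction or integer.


In perfect competition, profit is maximized where P = MC.
31 = 23 + 8Q
8 = 8Q
Q* = 8/8 = 1

1


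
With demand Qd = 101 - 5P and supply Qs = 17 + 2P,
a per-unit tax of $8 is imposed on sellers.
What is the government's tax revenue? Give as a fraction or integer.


With tax on sellers, new supply: Qs' = 17 + 2(P - 8)
= 1 + 2P
New equilibrium quantity:
Q_new = 207/7
Tax revenue = tax * Q_new = 8 * 207/7 = 1656/7

1656/7


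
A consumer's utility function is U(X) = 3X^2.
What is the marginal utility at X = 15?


MU = dU/dX = 3*2*X^(2-1)
MU = 6*X^1
At X = 15:
MU = 6 * 15^1
MU = 6 * 15 = 90

90


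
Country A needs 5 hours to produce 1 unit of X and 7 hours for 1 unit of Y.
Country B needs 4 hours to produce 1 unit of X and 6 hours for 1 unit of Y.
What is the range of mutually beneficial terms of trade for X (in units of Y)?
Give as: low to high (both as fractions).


Opportunity cost of X for Country A = hours_X / hours_Y = 5/7 = 5/7 units of Y
Opportunity cost of X for Country B = hours_X / hours_Y = 4/6 = 2/3 units of Y
Terms of trade must be between the two opportunity costs.
Range: 2/3 to 5/7

2/3 to 5/7


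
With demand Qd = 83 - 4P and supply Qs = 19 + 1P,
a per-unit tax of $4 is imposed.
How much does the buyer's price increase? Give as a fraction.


With a per-unit tax, the buyer's price increase depends on relative slopes.
Supply slope: d = 1, Demand slope: b = 4
Buyer's price increase = d * tax / (b + d)
= 1 * 4 / (4 + 1)
= 4 / 5 = 4/5

4/5


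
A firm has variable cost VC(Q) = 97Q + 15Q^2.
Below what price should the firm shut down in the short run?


AVC(Q) = VC(Q)/Q = 97 + 15Q
AVC is increasing in Q, so minimum AVC is at Q -> 0+.
Min AVC = 97
The firm should shut down if P < 97.

97


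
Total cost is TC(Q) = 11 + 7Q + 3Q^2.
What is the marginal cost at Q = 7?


MC = dTC/dQ = 7 + 2*3*Q
At Q = 7:
MC = 7 + 6*7
MC = 7 + 42 = 49

49


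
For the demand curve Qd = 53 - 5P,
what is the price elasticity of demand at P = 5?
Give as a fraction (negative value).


dQ/dP = -5
At P = 5: Q = 53 - 5*5 = 28
E = (dQ/dP)(P/Q) = (-5)(5/28) = -25/28

-25/28


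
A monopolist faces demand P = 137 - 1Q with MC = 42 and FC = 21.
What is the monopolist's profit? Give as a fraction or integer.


MR = MC: 137 - 2Q = 42
Q* = 95/2
P* = 137 - 1*95/2 = 179/2
Profit = (P* - MC)*Q* - FC
= (179/2 - 42)*95/2 - 21
= 95/2*95/2 - 21
= 9025/4 - 21 = 8941/4

8941/4


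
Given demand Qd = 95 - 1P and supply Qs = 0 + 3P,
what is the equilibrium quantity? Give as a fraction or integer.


First find equilibrium price:
95 - 1P = 0 + 3P
P* = 95/4 = 95/4
Then substitute into demand:
Q* = 95 - 1 * 95/4 = 285/4

285/4


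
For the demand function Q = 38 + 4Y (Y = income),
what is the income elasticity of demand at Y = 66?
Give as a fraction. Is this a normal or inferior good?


dQ/dY = 4
At Y = 66: Q = 38 + 4*66 = 302
Ey = (dQ/dY)(Y/Q) = 4 * 66 / 302 = 132/151
Since Ey > 0, this is a normal good.

132/151 (normal good)


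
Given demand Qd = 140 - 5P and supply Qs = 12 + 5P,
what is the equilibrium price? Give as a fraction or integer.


At equilibrium, Qd = Qs.
140 - 5P = 12 + 5P
140 - 12 = 5P + 5P
128 = 10P
P* = 128/10 = 64/5

64/5


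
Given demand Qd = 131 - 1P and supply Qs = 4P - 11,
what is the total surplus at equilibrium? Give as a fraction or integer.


Find equilibrium: 131 - 1P = 4P - 11
131 + 11 = 5P
P* = 142/5 = 142/5
Q* = 4*142/5 - 11 = 513/5
Inverse demand: P = 131 - Q/1, so P_max = 131
Inverse supply: P = 11/4 + Q/4, so P_min = 11/4
CS = (1/2) * 513/5 * (131 - 142/5) = 263169/50
PS = (1/2) * 513/5 * (142/5 - 11/4) = 263169/200
TS = CS + PS = 263169/50 + 263169/200 = 263169/40

263169/40


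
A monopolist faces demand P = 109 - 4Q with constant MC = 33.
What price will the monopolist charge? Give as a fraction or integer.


MR = 109 - 8Q
Set MR = MC: 109 - 8Q = 33
Q* = 19/2
Substitute into demand:
P* = 109 - 4*19/2 = 71

71


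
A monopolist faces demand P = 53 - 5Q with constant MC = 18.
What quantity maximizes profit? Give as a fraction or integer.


TR = P*Q = (53 - 5Q)Q = 53Q - 5Q^2
MR = dTR/dQ = 53 - 10Q
Set MR = MC:
53 - 10Q = 18
35 = 10Q
Q* = 35/10 = 7/2

7/2


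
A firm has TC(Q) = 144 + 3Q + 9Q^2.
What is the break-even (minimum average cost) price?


AC(Q) = 144/Q + 3 + 9Q
To minimize: dAC/dQ = -144/Q^2 + 9 = 0
Q^2 = 144/9 = 16
Q* = 4
Min AC = 144/4 + 3 + 9*4
Min AC = 36 + 3 + 36 = 75

75


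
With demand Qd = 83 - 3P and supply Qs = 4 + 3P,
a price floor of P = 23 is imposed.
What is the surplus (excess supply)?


At P = 23:
Qd = 83 - 3*23 = 14
Qs = 4 + 3*23 = 73
Surplus = Qs - Qd = 73 - 14 = 59

59


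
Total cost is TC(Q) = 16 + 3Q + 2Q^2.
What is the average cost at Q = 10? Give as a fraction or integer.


TC(10) = 16 + 3*10 + 2*10^2
TC(10) = 16 + 30 + 200 = 246
AC = TC/Q = 246/10 = 123/5

123/5


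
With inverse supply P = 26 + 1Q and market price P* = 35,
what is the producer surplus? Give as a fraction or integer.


Minimum supply price (at Q=0): P_min = 26
Quantity supplied at P* = 35:
Q* = (35 - 26)/1 = 9
PS = (1/2) * Q* * (P* - P_min)
PS = (1/2) * 9 * (35 - 26)
PS = (1/2) * 9 * 9 = 81/2

81/2


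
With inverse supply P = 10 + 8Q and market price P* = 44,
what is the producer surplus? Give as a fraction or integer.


Minimum supply price (at Q=0): P_min = 10
Quantity supplied at P* = 44:
Q* = (44 - 10)/8 = 17/4
PS = (1/2) * Q* * (P* - P_min)
PS = (1/2) * 17/4 * (44 - 10)
PS = (1/2) * 17/4 * 34 = 289/4

289/4


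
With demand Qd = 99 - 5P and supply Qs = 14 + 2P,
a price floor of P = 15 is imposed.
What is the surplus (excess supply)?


At P = 15:
Qd = 99 - 5*15 = 24
Qs = 14 + 2*15 = 44
Surplus = Qs - Qd = 44 - 24 = 20

20


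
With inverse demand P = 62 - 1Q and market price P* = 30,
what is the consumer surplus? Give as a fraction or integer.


Maximum willingness to pay (at Q=0): P_max = 62
Quantity demanded at P* = 30:
Q* = (62 - 30)/1 = 32
CS = (1/2) * Q* * (P_max - P*)
CS = (1/2) * 32 * (62 - 30)
CS = (1/2) * 32 * 32 = 512

512


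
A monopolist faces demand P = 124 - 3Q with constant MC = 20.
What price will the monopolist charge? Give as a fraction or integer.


MR = 124 - 6Q
Set MR = MC: 124 - 6Q = 20
Q* = 52/3
Substitute into demand:
P* = 124 - 3*52/3 = 72

72


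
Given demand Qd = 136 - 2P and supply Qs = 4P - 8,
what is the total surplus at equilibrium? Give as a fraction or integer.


Find equilibrium: 136 - 2P = 4P - 8
136 + 8 = 6P
P* = 144/6 = 24
Q* = 4*24 - 8 = 88
Inverse demand: P = 68 - Q/2, so P_max = 68
Inverse supply: P = 2 + Q/4, so P_min = 2
CS = (1/2) * 88 * (68 - 24) = 1936
PS = (1/2) * 88 * (24 - 2) = 968
TS = CS + PS = 1936 + 968 = 2904

2904


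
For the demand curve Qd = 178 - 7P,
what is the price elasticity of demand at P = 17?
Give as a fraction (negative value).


dQ/dP = -7
At P = 17: Q = 178 - 7*17 = 59
E = (dQ/dP)(P/Q) = (-7)(17/59) = -119/59

-119/59


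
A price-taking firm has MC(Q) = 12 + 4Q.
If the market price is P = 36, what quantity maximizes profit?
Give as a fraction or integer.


In perfect competition, profit is maximized where P = MC.
36 = 12 + 4Q
24 = 4Q
Q* = 24/4 = 6

6


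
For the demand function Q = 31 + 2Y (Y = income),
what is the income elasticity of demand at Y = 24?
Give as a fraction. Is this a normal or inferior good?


dQ/dY = 2
At Y = 24: Q = 31 + 2*24 = 79
Ey = (dQ/dY)(Y/Q) = 2 * 24 / 79 = 48/79
Since Ey > 0, this is a normal good.

48/79 (normal good)


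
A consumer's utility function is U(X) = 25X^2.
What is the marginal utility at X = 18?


MU = dU/dX = 25*2*X^(2-1)
MU = 50*X^1
At X = 18:
MU = 50 * 18^1
MU = 50 * 18 = 900

900


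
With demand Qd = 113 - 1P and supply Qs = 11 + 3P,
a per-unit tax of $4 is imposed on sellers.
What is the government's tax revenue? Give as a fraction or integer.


With tax on sellers, new supply: Qs' = 11 + 3(P - 4)
= 3P - 1
New equilibrium quantity:
Q_new = 169/2
Tax revenue = tax * Q_new = 4 * 169/2 = 338

338


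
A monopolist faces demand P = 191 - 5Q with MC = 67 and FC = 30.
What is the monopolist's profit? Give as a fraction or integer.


MR = MC: 191 - 10Q = 67
Q* = 62/5
P* = 191 - 5*62/5 = 129
Profit = (P* - MC)*Q* - FC
= (129 - 67)*62/5 - 30
= 62*62/5 - 30
= 3844/5 - 30 = 3694/5

3694/5


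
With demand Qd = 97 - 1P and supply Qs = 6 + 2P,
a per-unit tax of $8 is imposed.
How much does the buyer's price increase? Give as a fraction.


With a per-unit tax, the buyer's price increase depends on relative slopes.
Supply slope: d = 2, Demand slope: b = 1
Buyer's price increase = d * tax / (b + d)
= 2 * 8 / (1 + 2)
= 16 / 3 = 16/3

16/3


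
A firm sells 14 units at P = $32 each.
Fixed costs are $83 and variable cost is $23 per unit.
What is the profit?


Total Revenue = P * Q = 32 * 14 = $448
Total Cost = FC + VC*Q = 83 + 23*14 = $405
Profit = TR - TC = 448 - 405 = $43

$43


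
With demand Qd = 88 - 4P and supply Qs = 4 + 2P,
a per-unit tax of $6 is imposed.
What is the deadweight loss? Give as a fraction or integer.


Pre-tax equilibrium quantity: Q* = 32
Post-tax equilibrium quantity: Q_tax = 24
Reduction in quantity: Q* - Q_tax = 8
DWL = (1/2) * tax * (Q* - Q_tax)
DWL = (1/2) * 6 * 8 = 24

24


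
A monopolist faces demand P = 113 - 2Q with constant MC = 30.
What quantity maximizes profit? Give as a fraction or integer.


TR = P*Q = (113 - 2Q)Q = 113Q - 2Q^2
MR = dTR/dQ = 113 - 4Q
Set MR = MC:
113 - 4Q = 30
83 = 4Q
Q* = 83/4 = 83/4

83/4


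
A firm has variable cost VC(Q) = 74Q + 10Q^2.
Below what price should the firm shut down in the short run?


AVC(Q) = VC(Q)/Q = 74 + 10Q
AVC is increasing in Q, so minimum AVC is at Q -> 0+.
Min AVC = 74
The firm should shut down if P < 74.

74


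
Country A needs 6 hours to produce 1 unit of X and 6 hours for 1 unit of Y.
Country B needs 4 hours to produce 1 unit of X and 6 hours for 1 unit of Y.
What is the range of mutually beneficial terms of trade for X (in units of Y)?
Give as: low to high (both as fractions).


Opportunity cost of X for Country A = hours_X / hours_Y = 6/6 = 1 units of Y
Opportunity cost of X for Country B = hours_X / hours_Y = 4/6 = 2/3 units of Y
Terms of trade must be between the two opportunity costs.
Range: 2/3 to 1

2/3 to 1


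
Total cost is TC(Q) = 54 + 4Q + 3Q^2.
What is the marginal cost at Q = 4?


MC = dTC/dQ = 4 + 2*3*Q
At Q = 4:
MC = 4 + 6*4
MC = 4 + 24 = 28

28


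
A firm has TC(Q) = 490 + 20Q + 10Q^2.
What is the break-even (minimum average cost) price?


AC(Q) = 490/Q + 20 + 10Q
To minimize: dAC/dQ = -490/Q^2 + 10 = 0
Q^2 = 490/10 = 49
Q* = 7
Min AC = 490/7 + 20 + 10*7
Min AC = 70 + 20 + 70 = 160

160


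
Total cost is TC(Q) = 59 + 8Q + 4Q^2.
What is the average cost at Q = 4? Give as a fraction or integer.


TC(4) = 59 + 8*4 + 4*4^2
TC(4) = 59 + 32 + 64 = 155
AC = TC/Q = 155/4 = 155/4

155/4


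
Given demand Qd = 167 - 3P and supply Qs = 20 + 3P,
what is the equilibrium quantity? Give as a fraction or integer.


First find equilibrium price:
167 - 3P = 20 + 3P
P* = 147/6 = 49/2
Then substitute into demand:
Q* = 167 - 3 * 49/2 = 187/2

187/2


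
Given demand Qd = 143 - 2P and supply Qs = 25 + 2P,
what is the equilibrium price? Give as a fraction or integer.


At equilibrium, Qd = Qs.
143 - 2P = 25 + 2P
143 - 25 = 2P + 2P
118 = 4P
P* = 118/4 = 59/2

59/2


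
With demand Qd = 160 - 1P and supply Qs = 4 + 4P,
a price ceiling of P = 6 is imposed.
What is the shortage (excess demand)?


At P = 6:
Qd = 160 - 1*6 = 154
Qs = 4 + 4*6 = 28
Shortage = Qd - Qs = 154 - 28 = 126

126


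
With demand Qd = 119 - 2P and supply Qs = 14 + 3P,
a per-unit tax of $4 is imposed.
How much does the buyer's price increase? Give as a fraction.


With a per-unit tax, the buyer's price increase depends on relative slopes.
Supply slope: d = 3, Demand slope: b = 2
Buyer's price increase = d * tax / (b + d)
= 3 * 4 / (2 + 3)
= 12 / 5 = 12/5

12/5


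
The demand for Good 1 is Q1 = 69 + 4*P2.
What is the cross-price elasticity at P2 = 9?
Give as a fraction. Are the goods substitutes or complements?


dQ1/dP2 = 4
At P2 = 9: Q1 = 69 + 4*9 = 105
Exy = (dQ1/dP2)(P2/Q1) = 4 * 9 / 105 = 12/35
Since Exy > 0, the goods are substitutes.

12/35 (substitutes)


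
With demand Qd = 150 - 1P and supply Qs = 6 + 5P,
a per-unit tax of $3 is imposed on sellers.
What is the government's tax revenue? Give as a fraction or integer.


With tax on sellers, new supply: Qs' = 6 + 5(P - 3)
= 5P - 9
New equilibrium quantity:
Q_new = 247/2
Tax revenue = tax * Q_new = 3 * 247/2 = 741/2

741/2


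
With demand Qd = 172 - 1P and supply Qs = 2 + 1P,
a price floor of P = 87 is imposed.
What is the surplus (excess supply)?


At P = 87:
Qd = 172 - 1*87 = 85
Qs = 2 + 1*87 = 89
Surplus = Qs - Qd = 89 - 85 = 4

4


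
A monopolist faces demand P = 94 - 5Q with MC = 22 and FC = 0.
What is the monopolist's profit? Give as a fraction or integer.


MR = MC: 94 - 10Q = 22
Q* = 36/5
P* = 94 - 5*36/5 = 58
Profit = (P* - MC)*Q* - FC
= (58 - 22)*36/5 - 0
= 36*36/5 - 0
= 1296/5 - 0 = 1296/5

1296/5


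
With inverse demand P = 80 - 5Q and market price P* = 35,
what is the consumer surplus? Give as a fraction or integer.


Maximum willingness to pay (at Q=0): P_max = 80
Quantity demanded at P* = 35:
Q* = (80 - 35)/5 = 9
CS = (1/2) * Q* * (P_max - P*)
CS = (1/2) * 9 * (80 - 35)
CS = (1/2) * 9 * 45 = 405/2

405/2


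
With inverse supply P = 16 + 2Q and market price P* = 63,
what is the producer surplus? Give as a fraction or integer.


Minimum supply price (at Q=0): P_min = 16
Quantity supplied at P* = 63:
Q* = (63 - 16)/2 = 47/2
PS = (1/2) * Q* * (P* - P_min)
PS = (1/2) * 47/2 * (63 - 16)
PS = (1/2) * 47/2 * 47 = 2209/4

2209/4


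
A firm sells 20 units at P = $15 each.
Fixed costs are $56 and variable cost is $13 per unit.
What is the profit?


Total Revenue = P * Q = 15 * 20 = $300
Total Cost = FC + VC*Q = 56 + 13*20 = $316
Profit = TR - TC = 300 - 316 = $-16

$-16


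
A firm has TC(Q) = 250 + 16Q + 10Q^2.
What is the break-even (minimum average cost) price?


AC(Q) = 250/Q + 16 + 10Q
To minimize: dAC/dQ = -250/Q^2 + 10 = 0
Q^2 = 250/10 = 25
Q* = 5
Min AC = 250/5 + 16 + 10*5
Min AC = 50 + 16 + 50 = 116

116


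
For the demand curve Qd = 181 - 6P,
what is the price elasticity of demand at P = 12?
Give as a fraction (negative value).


dQ/dP = -6
At P = 12: Q = 181 - 6*12 = 109
E = (dQ/dP)(P/Q) = (-6)(12/109) = -72/109

-72/109


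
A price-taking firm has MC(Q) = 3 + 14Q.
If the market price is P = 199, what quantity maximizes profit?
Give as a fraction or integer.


In perfect competition, profit is maximized where P = MC.
199 = 3 + 14Q
196 = 14Q
Q* = 196/14 = 14

14


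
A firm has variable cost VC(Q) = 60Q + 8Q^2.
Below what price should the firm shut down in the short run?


AVC(Q) = VC(Q)/Q = 60 + 8Q
AVC is increasing in Q, so minimum AVC is at Q -> 0+.
Min AVC = 60
The firm should shut down if P < 60.

60


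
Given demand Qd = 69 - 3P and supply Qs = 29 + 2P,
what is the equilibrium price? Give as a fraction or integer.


At equilibrium, Qd = Qs.
69 - 3P = 29 + 2P
69 - 29 = 3P + 2P
40 = 5P
P* = 40/5 = 8

8


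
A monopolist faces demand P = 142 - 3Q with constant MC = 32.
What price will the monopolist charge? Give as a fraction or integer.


MR = 142 - 6Q
Set MR = MC: 142 - 6Q = 32
Q* = 55/3
Substitute into demand:
P* = 142 - 3*55/3 = 87

87


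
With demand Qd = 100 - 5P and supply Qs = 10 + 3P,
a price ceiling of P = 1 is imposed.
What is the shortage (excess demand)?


At P = 1:
Qd = 100 - 5*1 = 95
Qs = 10 + 3*1 = 13
Shortage = Qd - Qs = 95 - 13 = 82

82


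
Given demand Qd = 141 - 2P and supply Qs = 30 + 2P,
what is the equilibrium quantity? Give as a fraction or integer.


First find equilibrium price:
141 - 2P = 30 + 2P
P* = 111/4 = 111/4
Then substitute into demand:
Q* = 141 - 2 * 111/4 = 171/2

171/2


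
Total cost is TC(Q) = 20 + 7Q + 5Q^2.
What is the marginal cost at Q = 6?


MC = dTC/dQ = 7 + 2*5*Q
At Q = 6:
MC = 7 + 10*6
MC = 7 + 60 = 67

67


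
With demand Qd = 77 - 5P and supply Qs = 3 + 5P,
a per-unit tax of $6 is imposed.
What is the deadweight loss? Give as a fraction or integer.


Pre-tax equilibrium quantity: Q* = 40
Post-tax equilibrium quantity: Q_tax = 25
Reduction in quantity: Q* - Q_tax = 15
DWL = (1/2) * tax * (Q* - Q_tax)
DWL = (1/2) * 6 * 15 = 45

45


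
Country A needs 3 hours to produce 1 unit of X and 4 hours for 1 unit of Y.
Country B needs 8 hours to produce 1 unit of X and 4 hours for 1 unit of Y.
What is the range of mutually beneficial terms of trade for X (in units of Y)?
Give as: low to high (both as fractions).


Opportunity cost of X for Country A = hours_X / hours_Y = 3/4 = 3/4 units of Y
Opportunity cost of X for Country B = hours_X / hours_Y = 8/4 = 2 units of Y
Terms of trade must be between the two opportunity costs.
Range: 3/4 to 2

3/4 to 2


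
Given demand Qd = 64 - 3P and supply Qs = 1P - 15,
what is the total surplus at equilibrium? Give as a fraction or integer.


Find equilibrium: 64 - 3P = 1P - 15
64 + 15 = 4P
P* = 79/4 = 79/4
Q* = 1*79/4 - 15 = 19/4
Inverse demand: P = 64/3 - Q/3, so P_max = 64/3
Inverse supply: P = 15 + Q/1, so P_min = 15
CS = (1/2) * 19/4 * (64/3 - 79/4) = 361/96
PS = (1/2) * 19/4 * (79/4 - 15) = 361/32
TS = CS + PS = 361/96 + 361/32 = 361/24

361/24


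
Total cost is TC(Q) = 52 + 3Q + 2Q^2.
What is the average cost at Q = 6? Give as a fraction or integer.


TC(6) = 52 + 3*6 + 2*6^2
TC(6) = 52 + 18 + 72 = 142
AC = TC/Q = 142/6 = 71/3

71/3


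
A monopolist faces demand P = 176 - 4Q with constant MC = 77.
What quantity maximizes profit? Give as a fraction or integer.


TR = P*Q = (176 - 4Q)Q = 176Q - 4Q^2
MR = dTR/dQ = 176 - 8Q
Set MR = MC:
176 - 8Q = 77
99 = 8Q
Q* = 99/8 = 99/8

99/8


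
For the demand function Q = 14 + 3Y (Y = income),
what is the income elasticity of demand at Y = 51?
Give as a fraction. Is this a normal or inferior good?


dQ/dY = 3
At Y = 51: Q = 14 + 3*51 = 167
Ey = (dQ/dY)(Y/Q) = 3 * 51 / 167 = 153/167
Since Ey > 0, this is a normal good.

153/167 (normal good)


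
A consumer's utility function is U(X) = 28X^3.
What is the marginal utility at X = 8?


MU = dU/dX = 28*3*X^(3-1)
MU = 84*X^2
At X = 8:
MU = 84 * 8^2
MU = 84 * 64 = 5376

5376


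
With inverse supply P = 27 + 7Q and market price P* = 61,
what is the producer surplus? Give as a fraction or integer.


Minimum supply price (at Q=0): P_min = 27
Quantity supplied at P* = 61:
Q* = (61 - 27)/7 = 34/7
PS = (1/2) * Q* * (P* - P_min)
PS = (1/2) * 34/7 * (61 - 27)
PS = (1/2) * 34/7 * 34 = 578/7

578/7


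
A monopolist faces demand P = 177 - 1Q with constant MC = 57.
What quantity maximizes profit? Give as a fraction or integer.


TR = P*Q = (177 - 1Q)Q = 177Q - 1Q^2
MR = dTR/dQ = 177 - 2Q
Set MR = MC:
177 - 2Q = 57
120 = 2Q
Q* = 120/2 = 60

60


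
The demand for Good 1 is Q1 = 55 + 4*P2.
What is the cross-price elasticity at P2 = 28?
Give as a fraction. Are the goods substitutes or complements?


dQ1/dP2 = 4
At P2 = 28: Q1 = 55 + 4*28 = 167
Exy = (dQ1/dP2)(P2/Q1) = 4 * 28 / 167 = 112/167
Since Exy > 0, the goods are substitutes.

112/167 (substitutes)


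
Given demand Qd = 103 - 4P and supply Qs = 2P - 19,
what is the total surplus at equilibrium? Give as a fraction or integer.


Find equilibrium: 103 - 4P = 2P - 19
103 + 19 = 6P
P* = 122/6 = 61/3
Q* = 2*61/3 - 19 = 65/3
Inverse demand: P = 103/4 - Q/4, so P_max = 103/4
Inverse supply: P = 19/2 + Q/2, so P_min = 19/2
CS = (1/2) * 65/3 * (103/4 - 61/3) = 4225/72
PS = (1/2) * 65/3 * (61/3 - 19/2) = 4225/36
TS = CS + PS = 4225/72 + 4225/36 = 4225/24

4225/24


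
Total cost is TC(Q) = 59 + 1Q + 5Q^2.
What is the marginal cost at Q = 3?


MC = dTC/dQ = 1 + 2*5*Q
At Q = 3:
MC = 1 + 10*3
MC = 1 + 30 = 31

31


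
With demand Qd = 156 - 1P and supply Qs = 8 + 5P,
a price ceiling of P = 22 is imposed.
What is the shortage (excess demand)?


At P = 22:
Qd = 156 - 1*22 = 134
Qs = 8 + 5*22 = 118
Shortage = Qd - Qs = 134 - 118 = 16

16


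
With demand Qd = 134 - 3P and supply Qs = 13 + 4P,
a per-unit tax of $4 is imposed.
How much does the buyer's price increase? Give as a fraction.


With a per-unit tax, the buyer's price increase depends on relative slopes.
Supply slope: d = 4, Demand slope: b = 3
Buyer's price increase = d * tax / (b + d)
= 4 * 4 / (3 + 4)
= 16 / 7 = 16/7

16/7


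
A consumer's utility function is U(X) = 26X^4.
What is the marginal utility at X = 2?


MU = dU/dX = 26*4*X^(4-1)
MU = 104*X^3
At X = 2:
MU = 104 * 2^3
MU = 104 * 8 = 832

832


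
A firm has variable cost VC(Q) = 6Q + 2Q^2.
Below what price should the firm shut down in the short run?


AVC(Q) = VC(Q)/Q = 6 + 2Q
AVC is increasing in Q, so minimum AVC is at Q -> 0+.
Min AVC = 6
The firm should shut down if P < 6.

6


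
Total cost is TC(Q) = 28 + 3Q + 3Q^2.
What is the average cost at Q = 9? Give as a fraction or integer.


TC(9) = 28 + 3*9 + 3*9^2
TC(9) = 28 + 27 + 243 = 298
AC = TC/Q = 298/9 = 298/9

298/9


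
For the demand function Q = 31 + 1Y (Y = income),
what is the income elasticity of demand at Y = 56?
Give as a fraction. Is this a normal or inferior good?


dQ/dY = 1
At Y = 56: Q = 31 + 1*56 = 87
Ey = (dQ/dY)(Y/Q) = 1 * 56 / 87 = 56/87
Since Ey > 0, this is a normal good.

56/87 (normal good)


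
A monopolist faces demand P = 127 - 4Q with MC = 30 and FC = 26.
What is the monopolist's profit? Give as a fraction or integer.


MR = MC: 127 - 8Q = 30
Q* = 97/8
P* = 127 - 4*97/8 = 157/2
Profit = (P* - MC)*Q* - FC
= (157/2 - 30)*97/8 - 26
= 97/2*97/8 - 26
= 9409/16 - 26 = 8993/16

8993/16


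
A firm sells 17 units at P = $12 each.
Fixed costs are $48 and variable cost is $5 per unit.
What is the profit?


Total Revenue = P * Q = 12 * 17 = $204
Total Cost = FC + VC*Q = 48 + 5*17 = $133
Profit = TR - TC = 204 - 133 = $71

$71


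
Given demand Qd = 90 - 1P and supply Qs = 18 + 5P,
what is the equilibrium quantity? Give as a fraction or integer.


First find equilibrium price:
90 - 1P = 18 + 5P
P* = 72/6 = 12
Then substitute into demand:
Q* = 90 - 1 * 12 = 78

78


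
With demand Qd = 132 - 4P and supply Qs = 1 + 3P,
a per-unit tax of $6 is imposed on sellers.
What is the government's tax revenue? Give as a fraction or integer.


With tax on sellers, new supply: Qs' = 1 + 3(P - 6)
= 3P - 17
New equilibrium quantity:
Q_new = 328/7
Tax revenue = tax * Q_new = 6 * 328/7 = 1968/7

1968/7


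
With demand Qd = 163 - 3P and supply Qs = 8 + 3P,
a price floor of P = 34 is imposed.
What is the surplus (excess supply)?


At P = 34:
Qd = 163 - 3*34 = 61
Qs = 8 + 3*34 = 110
Surplus = Qs - Qd = 110 - 61 = 49

49


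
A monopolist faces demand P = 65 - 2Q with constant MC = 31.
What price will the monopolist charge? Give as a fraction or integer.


MR = 65 - 4Q
Set MR = MC: 65 - 4Q = 31
Q* = 17/2
Substitute into demand:
P* = 65 - 2*17/2 = 48

48


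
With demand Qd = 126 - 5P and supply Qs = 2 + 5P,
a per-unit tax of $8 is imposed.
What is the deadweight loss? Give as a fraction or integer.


Pre-tax equilibrium quantity: Q* = 64
Post-tax equilibrium quantity: Q_tax = 44
Reduction in quantity: Q* - Q_tax = 20
DWL = (1/2) * tax * (Q* - Q_tax)
DWL = (1/2) * 8 * 20 = 80

80


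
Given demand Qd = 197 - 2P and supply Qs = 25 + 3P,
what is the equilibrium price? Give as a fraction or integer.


At equilibrium, Qd = Qs.
197 - 2P = 25 + 3P
197 - 25 = 2P + 3P
172 = 5P
P* = 172/5 = 172/5

172/5


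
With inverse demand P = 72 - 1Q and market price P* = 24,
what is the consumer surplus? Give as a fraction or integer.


Maximum willingness to pay (at Q=0): P_max = 72
Quantity demanded at P* = 24:
Q* = (72 - 24)/1 = 48
CS = (1/2) * Q* * (P_max - P*)
CS = (1/2) * 48 * (72 - 24)
CS = (1/2) * 48 * 48 = 1152

1152


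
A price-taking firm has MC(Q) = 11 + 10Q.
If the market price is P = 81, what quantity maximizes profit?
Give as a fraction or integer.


In perfect competition, profit is maximized where P = MC.
81 = 11 + 10Q
70 = 10Q
Q* = 70/10 = 7

7


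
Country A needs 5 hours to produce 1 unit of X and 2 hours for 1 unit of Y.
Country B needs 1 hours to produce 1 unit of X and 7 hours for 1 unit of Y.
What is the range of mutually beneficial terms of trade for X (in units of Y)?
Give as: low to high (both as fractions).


Opportunity cost of X for Country A = hours_X / hours_Y = 5/2 = 5/2 units of Y
Opportunity cost of X for Country B = hours_X / hours_Y = 1/7 = 1/7 units of Y
Terms of trade must be between the two opportunity costs.
Range: 1/7 to 5/2

1/7 to 5/2


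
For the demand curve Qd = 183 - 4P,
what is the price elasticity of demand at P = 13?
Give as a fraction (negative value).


dQ/dP = -4
At P = 13: Q = 183 - 4*13 = 131
E = (dQ/dP)(P/Q) = (-4)(13/131) = -52/131

-52/131


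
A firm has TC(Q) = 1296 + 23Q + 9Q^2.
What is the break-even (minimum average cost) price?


AC(Q) = 1296/Q + 23 + 9Q
To minimize: dAC/dQ = -1296/Q^2 + 9 = 0
Q^2 = 1296/9 = 144
Q* = 12
Min AC = 1296/12 + 23 + 9*12
Min AC = 108 + 23 + 108 = 239

239


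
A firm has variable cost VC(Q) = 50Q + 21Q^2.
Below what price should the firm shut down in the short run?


AVC(Q) = VC(Q)/Q = 50 + 21Q
AVC is increasing in Q, so minimum AVC is at Q -> 0+.
Min AVC = 50
The firm should shut down if P < 50.

50
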